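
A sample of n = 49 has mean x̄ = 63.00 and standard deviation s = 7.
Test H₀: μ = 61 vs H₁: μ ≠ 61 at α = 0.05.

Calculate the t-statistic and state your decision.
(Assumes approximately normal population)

df = n - 1 = 48
SE = s/√n = 7/√49 = 1.0000
t = (x̄ - μ₀)/SE = (63.00 - 61)/1.0000 = 2.0000
Critical value: t_{0.025,48} = ±2.011
p-value ≈ 0.0512
Decision: fail to reject H₀

Answer: t = 2.0000, fail to reject H₀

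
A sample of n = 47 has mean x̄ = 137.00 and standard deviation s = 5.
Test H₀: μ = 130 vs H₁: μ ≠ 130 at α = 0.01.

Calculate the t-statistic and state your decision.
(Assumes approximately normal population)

Answer: t = 9.5982, reject H₀

Derivation:
df = n - 1 = 46
SE = s/√n = 5/√47 = 0.7293
t = (x̄ - μ₀)/SE = (137.00 - 130)/0.7293 = 9.5982
Critical value: t_{0.005,46} = ±2.687
p-value < 0.0001
Decision: reject H₀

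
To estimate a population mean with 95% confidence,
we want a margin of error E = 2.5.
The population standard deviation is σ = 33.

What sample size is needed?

z_0.025 = 1.960
n = (z×σ/E)² = (1.960×33/2.5)²
n = 669.3604
Round up: n = 670

Answer: n = 670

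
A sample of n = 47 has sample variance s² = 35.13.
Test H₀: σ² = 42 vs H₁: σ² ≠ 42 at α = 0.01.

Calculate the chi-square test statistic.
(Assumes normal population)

Answer: χ² = 38.4757, fail to reject H₀

Derivation:
df = n - 1 = 46
χ² = (n-1)s²/σ₀² = 46×35.13/42 = 38.4757
Critical values: χ²_{0.995,46} = 25.041, χ²_{0.005,46} = 74.437
Rejection region: χ² < 25.041 or χ² > 74.437
Decision: fail to reject H₀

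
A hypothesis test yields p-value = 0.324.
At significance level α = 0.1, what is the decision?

Answer: fail to reject H₀

Derivation:
Compare p-value to α:
0.324 ≥ 0.1
Decision: fail to reject H₀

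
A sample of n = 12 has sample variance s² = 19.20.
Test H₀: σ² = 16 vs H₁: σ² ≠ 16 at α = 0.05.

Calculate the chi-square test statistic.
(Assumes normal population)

Answer: χ² = 13.2000, fail to reject H₀

Derivation:
df = n - 1 = 11
χ² = (n-1)s²/σ₀² = 11×19.20/16 = 13.2000
Critical values: χ²_{0.975,11} = 3.816, χ²_{0.025,11} = 21.920
Rejection region: χ² < 3.816 or χ² > 21.920
Decision: fail to reject H₀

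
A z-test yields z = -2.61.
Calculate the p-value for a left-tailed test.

Answer: p-value ≈ 0.0045

Derivation:
For z = -2.61:
p = P(Z < -2.61) = Φ(-2.61) = 0.0045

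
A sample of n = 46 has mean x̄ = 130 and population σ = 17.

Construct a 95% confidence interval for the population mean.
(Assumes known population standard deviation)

Confidence level: 95%, α = 0.05
z_0.025 = 1.960
SE = σ/√n = 17/√46 = 2.5065
Margin of error = 1.960 × 2.5065 = 4.9127
CI: x̄ ± margin = 130 ± 4.9127
CI: (125.0873, 134.9127)

Answer: (125.0873, 134.9127)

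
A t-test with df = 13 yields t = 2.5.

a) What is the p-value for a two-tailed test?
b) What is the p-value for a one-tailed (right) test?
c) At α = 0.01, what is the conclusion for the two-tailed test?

Answer: a) 0.0266, b) 0.0133, c) fail to reject H₀

Derivation:
Using t-distribution with df = 13:
a) Two-tailed: p = 2×P(T > 2.5) = 0.0266
b) One-tailed: p = P(T > 2.5) = 0.0133
c) 0.0266 ≥ 0.01, fail to reject H₀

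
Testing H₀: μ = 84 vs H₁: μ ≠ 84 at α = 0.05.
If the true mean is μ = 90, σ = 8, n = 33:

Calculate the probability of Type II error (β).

Answer: β ≈ 0.0094

Derivation:
SE = σ/√n = 8/√33 = 1.3926
Critical values: μ₀ ± z_0.025×SE = 84 ± 1.960×1.3926
Acceptance region: (81.2705, 86.7295)
Under H₁ (μ = 90): z_high = (86.7295 - 90)/1.3926 = -2.3485, z_low = (81.2705 - 90)/1.3926 = -6.2685
β = P(not reject | H₁) = Φ(-2.3485) - Φ(-6.2685) ≈ 0.0094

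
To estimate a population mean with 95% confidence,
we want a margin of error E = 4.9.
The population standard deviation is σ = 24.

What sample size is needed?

z_0.025 = 1.960
n = (z×σ/E)² = (1.960×24/4.9)²
n = 92.1600
Round up: n = 93

Answer: n = 93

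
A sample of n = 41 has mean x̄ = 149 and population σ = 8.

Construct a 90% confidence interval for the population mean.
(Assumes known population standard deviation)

Answer: (146.9447, 151.0553)

Derivation:
Confidence level: 90%, α = 0.1
z_0.05 = 1.645
SE = σ/√n = 8/√41 = 1.2494
Margin of error = 1.645 × 1.2494 = 2.0553
CI: x̄ ± margin = 149 ± 2.0553
CI: (146.9447, 151.0553)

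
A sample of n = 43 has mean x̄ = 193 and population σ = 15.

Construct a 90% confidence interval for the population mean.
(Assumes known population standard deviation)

Answer: (189.2371, 196.7629)

Derivation:
Confidence level: 90%, α = 0.1
z_0.05 = 1.645
SE = σ/√n = 15/√43 = 2.2875
Margin of error = 1.645 × 2.2875 = 3.7629
CI: x̄ ± margin = 193 ± 3.7629
CI: (189.2371, 196.7629)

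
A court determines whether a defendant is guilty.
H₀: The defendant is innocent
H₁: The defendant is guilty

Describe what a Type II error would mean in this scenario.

Answer: Acquitting a guilty person

Derivation:
Type I error: rejecting H₀ when it is actually true (false positive).
Type II error: failing to reject H₀ when H₁ is actually true (false negative).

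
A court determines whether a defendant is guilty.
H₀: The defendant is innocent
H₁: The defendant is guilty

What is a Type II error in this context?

Answer: Acquitting a guilty person

Derivation:
Type I error (α): Rejecting H₀ when H₀ is true
Type II error (β): Failing to reject H₀ when H₁ is true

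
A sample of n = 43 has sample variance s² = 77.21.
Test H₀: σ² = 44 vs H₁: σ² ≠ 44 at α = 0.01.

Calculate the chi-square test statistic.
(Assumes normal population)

Answer: χ² = 73.7005, reject H₀

Derivation:
df = n - 1 = 42
χ² = (n-1)s²/σ₀² = 42×77.21/44 = 73.7005
Critical values: χ²_{0.995,42} = 22.138, χ²_{0.005,42} = 69.336
Rejection region: χ² < 22.138 or χ² > 69.336
Decision: reject H₀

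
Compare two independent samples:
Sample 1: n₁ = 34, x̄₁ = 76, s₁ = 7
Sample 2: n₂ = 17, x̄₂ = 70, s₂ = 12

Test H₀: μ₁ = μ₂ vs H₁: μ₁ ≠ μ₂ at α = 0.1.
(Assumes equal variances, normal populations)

Answer: t = 2.2580, reject H₀

Derivation:
Pooled variance: s²_p = [33×7² + 16×12²]/(49) = 80.0204
s_p = 8.9454
SE = s_p×√(1/n₁ + 1/n₂) = 8.9454×√(1/34 + 1/17) = 2.6572
t = (x̄₁ - x̄₂)/SE = (76 - 70)/2.6572 = 2.2580
df = 49, t-critical = ±1.677
Decision: reject H₀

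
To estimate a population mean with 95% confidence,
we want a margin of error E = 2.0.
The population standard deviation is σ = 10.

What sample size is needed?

Answer: n = 97

Derivation:
z_0.025 = 1.960
n = (z×σ/E)² = (1.960×10/2.0)²
n = 96.0400
Round up: n = 97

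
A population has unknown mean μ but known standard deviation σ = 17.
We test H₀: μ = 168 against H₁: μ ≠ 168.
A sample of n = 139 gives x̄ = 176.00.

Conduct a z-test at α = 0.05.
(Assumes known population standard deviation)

Answer: z = 5.5482, reject H₀

Derivation:
Standard error: SE = σ/√n = 17/√139 = 1.4419
z-statistic: z = (x̄ - μ₀)/SE = (176.00 - 168)/1.4419 = 5.5482
Critical value: ±1.960
p-value < 0.0001
Decision: reject H₀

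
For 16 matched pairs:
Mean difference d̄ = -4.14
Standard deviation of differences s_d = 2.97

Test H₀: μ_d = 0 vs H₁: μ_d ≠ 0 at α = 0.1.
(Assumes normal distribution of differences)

Answer: t = -5.5758, reject H₀

Derivation:
df = n - 1 = 15
SE = s_d/√n = 2.97/√16 = 0.7425
t = d̄/SE = -4.14/0.7425 = -5.5758
Critical value: t_{0.05,15} = ±1.753
p-value ≈ 0.0001
Decision: reject H₀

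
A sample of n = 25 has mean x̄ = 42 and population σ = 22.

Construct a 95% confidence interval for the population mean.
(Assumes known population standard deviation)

Confidence level: 95%, α = 0.05
z_0.025 = 1.960
SE = σ/√n = 22/√25 = 4.4000
Margin of error = 1.960 × 4.4000 = 8.6240
CI: x̄ ± margin = 42 ± 8.6240
CI: (33.3760, 50.6240)

Answer: (33.3760, 50.6240)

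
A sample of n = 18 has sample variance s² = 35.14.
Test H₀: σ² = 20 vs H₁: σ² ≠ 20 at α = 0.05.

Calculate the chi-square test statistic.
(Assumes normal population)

Answer: χ² = 29.8690, fail to reject H₀

Derivation:
df = n - 1 = 17
χ² = (n-1)s²/σ₀² = 17×35.14/20 = 29.8690
Critical values: χ²_{0.975,17} = 7.564, χ²_{0.025,17} = 30.191
Rejection region: χ² < 7.564 or χ² > 30.191
Decision: fail to reject H₀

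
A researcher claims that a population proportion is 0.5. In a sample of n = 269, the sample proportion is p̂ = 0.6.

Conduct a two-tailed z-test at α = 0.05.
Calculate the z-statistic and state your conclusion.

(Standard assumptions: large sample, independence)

H₀: p = 0.5, H₁: p ≠ 0.5
Standard error: SE = √(p₀(1-p₀)/n) = √(0.5×0.5/269) = 0.030486
z-statistic: z = (p̂ - p₀)/SE = (0.6 - 0.5)/0.030486 = 3.2802
Critical value: z_0.025 = ±1.960
p-value = 0.0010
Decision: reject H₀ at α = 0.05

Answer: z = 3.2802, reject H₀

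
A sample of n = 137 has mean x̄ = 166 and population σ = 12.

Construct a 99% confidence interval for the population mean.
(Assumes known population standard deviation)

Answer: (163.3591, 168.6409)

Derivation:
Confidence level: 99%, α = 0.01
z_0.005 = 2.576
SE = σ/√n = 12/√137 = 1.0252
Margin of error = 2.576 × 1.0252 = 2.6409
CI: x̄ ± margin = 166 ± 2.6409
CI: (163.3591, 168.6409)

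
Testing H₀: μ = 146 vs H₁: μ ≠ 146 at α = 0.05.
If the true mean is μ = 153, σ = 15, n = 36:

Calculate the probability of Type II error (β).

Answer: β ≈ 0.2005

Derivation:
SE = σ/√n = 15/√36 = 2.5000
Critical values: μ₀ ± z_0.025×SE = 146 ± 1.960×2.5000
Acceptance region: (141.1000, 150.9000)
Under H₁ (μ = 153): z_high = (150.9000 - 153)/2.5000 = -0.8400, z_low = (141.1000 - 153)/2.5000 = -4.7600
β = P(not reject | H₁) = Φ(-0.8400) - Φ(-4.7600) ≈ 0.2005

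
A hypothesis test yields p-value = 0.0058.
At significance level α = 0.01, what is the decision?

Compare p-value to α:
0.0058 < 0.01
Decision: reject H₀

Answer: reject H₀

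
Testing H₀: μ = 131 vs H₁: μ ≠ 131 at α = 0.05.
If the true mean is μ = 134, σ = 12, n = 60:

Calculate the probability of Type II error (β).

SE = σ/√n = 12/√60 = 1.5492
Critical values: μ₀ ± z_0.025×SE = 131 ± 1.960×1.5492
Acceptance region: (127.9636, 134.0364)
Under H₁ (μ = 134): z_high = (134.0364 - 134)/1.5492 = 0.0235, z_low = (127.9636 - 134)/1.5492 = -3.8965
β = P(not reject | H₁) = Φ(0.0235) - Φ(-3.8965) ≈ 0.5093

Answer: β ≈ 0.5093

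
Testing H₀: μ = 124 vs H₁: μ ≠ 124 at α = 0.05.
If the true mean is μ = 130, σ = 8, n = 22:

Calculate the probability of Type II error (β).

SE = σ/√n = 8/√22 = 1.7056
Critical values: μ₀ ± z_0.025×SE = 124 ± 1.960×1.7056
Acceptance region: (120.6570, 127.3430)
Under H₁ (μ = 130): z_high = (127.3430 - 130)/1.7056 = -1.5578, z_low = (120.6570 - 130)/1.7056 = -5.4778
β = P(not reject | H₁) = Φ(-1.5578) - Φ(-5.4778) ≈ 0.0596

Answer: β ≈ 0.0596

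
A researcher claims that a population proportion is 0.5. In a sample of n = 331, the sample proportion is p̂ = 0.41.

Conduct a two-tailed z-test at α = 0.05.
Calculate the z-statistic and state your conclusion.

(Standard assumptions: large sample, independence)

Answer: z = -3.2749, reject H₀

Derivation:
H₀: p = 0.5, H₁: p ≠ 0.5
Standard error: SE = √(p₀(1-p₀)/n) = √(0.5×0.5/331) = 0.027482
z-statistic: z = (p̂ - p₀)/SE = (0.41 - 0.5)/0.027482 = -3.2749
Critical value: z_0.025 = ±1.960
p-value = 0.0011
Decision: reject H₀ at α = 0.05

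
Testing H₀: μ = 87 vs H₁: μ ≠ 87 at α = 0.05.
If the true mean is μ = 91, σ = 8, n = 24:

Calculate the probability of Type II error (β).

SE = σ/√n = 8/√24 = 1.6330
Critical values: μ₀ ± z_0.025×SE = 87 ± 1.960×1.6330
Acceptance region: (83.7993, 90.2007)
Under H₁ (μ = 91): z_high = (90.2007 - 91)/1.6330 = -0.4895, z_low = (83.7993 - 91)/1.6330 = -4.4095
β = P(not reject | H₁) = Φ(-0.4895) - Φ(-4.4095) ≈ 0.3122

Answer: β ≈ 0.3122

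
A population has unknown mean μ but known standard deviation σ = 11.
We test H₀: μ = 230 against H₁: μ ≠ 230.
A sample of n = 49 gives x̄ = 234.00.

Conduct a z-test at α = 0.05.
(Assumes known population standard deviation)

Answer: z = 2.5455, reject H₀

Derivation:
Standard error: SE = σ/√n = 11/√49 = 1.5714
z-statistic: z = (x̄ - μ₀)/SE = (234.00 - 230)/1.5714 = 2.5455
Critical value: ±1.960
p-value = 0.0109
Decision: reject H₀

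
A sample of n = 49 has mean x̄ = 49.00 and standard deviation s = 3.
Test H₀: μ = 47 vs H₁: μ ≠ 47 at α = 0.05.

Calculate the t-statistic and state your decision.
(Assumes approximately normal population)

df = n - 1 = 48
SE = s/√n = 3/√49 = 0.4286
t = (x̄ - μ₀)/SE = (49.00 - 47)/0.4286 = 4.6664
Critical value: t_{0.025,48} = ±2.011
p-value < 0.0001
Decision: reject H₀

Answer: t = 4.6664, reject H₀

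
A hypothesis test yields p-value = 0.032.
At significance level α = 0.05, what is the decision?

Compare p-value to α:
0.032 < 0.05
Decision: reject H₀

Answer: reject H₀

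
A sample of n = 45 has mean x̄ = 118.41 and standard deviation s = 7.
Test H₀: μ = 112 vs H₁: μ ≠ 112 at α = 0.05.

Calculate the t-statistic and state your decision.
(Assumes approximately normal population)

df = n - 1 = 44
SE = s/√n = 7/√45 = 1.0435
t = (x̄ - μ₀)/SE = (118.41 - 112)/1.0435 = 6.1428
Critical value: t_{0.025,44} = ±2.015
p-value < 0.0001
Decision: reject H₀

Answer: t = 6.1428, reject H₀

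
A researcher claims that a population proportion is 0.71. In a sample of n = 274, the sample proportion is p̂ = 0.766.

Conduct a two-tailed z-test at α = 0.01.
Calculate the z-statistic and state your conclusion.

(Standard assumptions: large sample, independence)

H₀: p = 0.71, H₁: p ≠ 0.71
Standard error: SE = √(p₀(1-p₀)/n) = √(0.71×0.29/274) = 0.027413
z-statistic: z = (p̂ - p₀)/SE = (0.766 - 0.71)/0.027413 = 2.0428
Critical value: z_0.005 = ±2.576
p-value = 0.0411
Decision: fail to reject H₀ at α = 0.01

Answer: z = 2.0428, fail to reject H₀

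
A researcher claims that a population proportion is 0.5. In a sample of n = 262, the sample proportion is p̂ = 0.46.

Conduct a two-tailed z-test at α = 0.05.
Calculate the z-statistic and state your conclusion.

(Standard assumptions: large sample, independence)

Answer: z = -1.2949, fail to reject H₀

Derivation:
H₀: p = 0.5, H₁: p ≠ 0.5
Standard error: SE = √(p₀(1-p₀)/n) = √(0.5×0.5/262) = 0.030890
z-statistic: z = (p̂ - p₀)/SE = (0.46 - 0.5)/0.030890 = -1.2949
Critical value: z_0.025 = ±1.960
p-value = 0.1954
Decision: fail to reject H₀ at α = 0.05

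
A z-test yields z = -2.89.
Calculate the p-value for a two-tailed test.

For z = -2.89:
p = 2×P(Z > |-2.89|) = 2×(1 - Φ(2.89)) = 0.0039

Answer: p-value ≈ 0.0039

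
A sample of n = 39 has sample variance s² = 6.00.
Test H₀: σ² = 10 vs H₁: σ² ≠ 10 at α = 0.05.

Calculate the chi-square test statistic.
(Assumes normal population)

df = n - 1 = 38
χ² = (n-1)s²/σ₀² = 38×6.00/10 = 22.8000
Critical values: χ²_{0.975,38} = 22.878, χ²_{0.025,38} = 56.896
Rejection region: χ² < 22.878 or χ² > 56.896
Decision: reject H₀

Answer: χ² = 22.8000, reject H₀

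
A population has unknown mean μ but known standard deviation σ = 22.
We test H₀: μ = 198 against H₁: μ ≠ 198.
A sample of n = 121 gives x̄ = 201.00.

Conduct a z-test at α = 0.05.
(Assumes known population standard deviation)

Answer: z = 1.5000, fail to reject H₀

Derivation:
Standard error: SE = σ/√n = 22/√121 = 2.0000
z-statistic: z = (x̄ - μ₀)/SE = (201.00 - 198)/2.0000 = 1.5000
Critical value: ±1.960
p-value = 0.1336
Decision: fail to reject H₀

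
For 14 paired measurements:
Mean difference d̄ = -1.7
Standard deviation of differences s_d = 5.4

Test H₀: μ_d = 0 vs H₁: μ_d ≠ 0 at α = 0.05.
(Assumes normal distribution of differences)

df = n - 1 = 13
SE = s_d/√n = 5.4/√14 = 1.4432
t = d̄/SE = -1.7/1.4432 = -1.1779
Critical value: t_{0.025,13} = ±2.160
p-value ≈ 0.2600
Decision: fail to reject H₀

Answer: t = -1.1779, fail to reject H₀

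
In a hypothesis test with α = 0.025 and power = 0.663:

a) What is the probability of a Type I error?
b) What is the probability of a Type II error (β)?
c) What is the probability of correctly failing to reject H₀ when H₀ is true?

Answer: a) 0.025, b) 0.337, c) 0.975

Derivation:
a) Type I error probability = α = 0.025
b) Power = P(reject H₀ | H₁ true) = 1 - β = 0.663, so Type II error probability = β = 1 - Power = 0.337
c) P(fail to reject H₀ | H₀ true) = 1 - α = 0.975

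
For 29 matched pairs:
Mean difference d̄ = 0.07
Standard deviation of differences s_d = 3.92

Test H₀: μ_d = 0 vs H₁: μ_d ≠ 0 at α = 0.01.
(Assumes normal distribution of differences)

Answer: t = 0.0962, fail to reject H₀

Derivation:
df = n - 1 = 28
SE = s_d/√n = 3.92/√29 = 0.7279
t = d̄/SE = 0.07/0.7279 = 0.0962
Critical value: t_{0.005,28} = ±2.763
p-value ≈ 0.9240
Decision: fail to reject H₀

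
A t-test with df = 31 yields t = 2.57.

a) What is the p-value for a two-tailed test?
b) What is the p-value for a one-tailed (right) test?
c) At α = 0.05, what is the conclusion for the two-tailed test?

Using t-distribution with df = 31:
a) Two-tailed: p = 2×P(T > 2.57) = 0.0152
b) One-tailed: p = P(T > 2.57) = 0.0076
c) 0.0152 < 0.05, reject H₀

Answer: a) 0.0152, b) 0.0076, c) reject H₀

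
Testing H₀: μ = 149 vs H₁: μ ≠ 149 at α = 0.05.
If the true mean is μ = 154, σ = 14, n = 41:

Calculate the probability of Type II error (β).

Answer: β ≈ 0.3719

Derivation:
SE = σ/√n = 14/√41 = 2.1864
Critical values: μ₀ ± z_0.025×SE = 149 ± 1.960×2.1864
Acceptance region: (144.7147, 153.2853)
Under H₁ (μ = 154): z_high = (153.2853 - 154)/2.1864 = -0.3269, z_low = (144.7147 - 154)/2.1864 = -4.2468
β = P(not reject | H₁) = Φ(-0.3269) - Φ(-4.2468) ≈ 0.3719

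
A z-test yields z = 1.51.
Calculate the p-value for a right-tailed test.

For z = 1.51:
p = P(Z > 1.51) = 1 - Φ(1.51) = 0.0655

Answer: p-value ≈ 0.0655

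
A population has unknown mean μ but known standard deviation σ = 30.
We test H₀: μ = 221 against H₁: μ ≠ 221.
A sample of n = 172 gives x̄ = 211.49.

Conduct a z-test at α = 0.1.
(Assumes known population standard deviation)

Standard error: SE = σ/√n = 30/√172 = 2.2875
z-statistic: z = (x̄ - μ₀)/SE = (211.49 - 221)/2.2875 = -4.1574
Critical value: ±1.645
p-value < 0.0001
Decision: reject H₀

Answer: z = -4.1574, reject H₀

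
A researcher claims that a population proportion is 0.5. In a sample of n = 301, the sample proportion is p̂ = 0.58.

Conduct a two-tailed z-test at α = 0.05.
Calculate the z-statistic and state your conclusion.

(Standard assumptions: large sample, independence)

H₀: p = 0.5, H₁: p ≠ 0.5
Standard error: SE = √(p₀(1-p₀)/n) = √(0.5×0.5/301) = 0.028820
z-statistic: z = (p̂ - p₀)/SE = (0.58 - 0.5)/0.028820 = 2.7759
Critical value: z_0.025 = ±1.960
p-value = 0.0055
Decision: reject H₀ at α = 0.05

Answer: z = 2.7759, reject H₀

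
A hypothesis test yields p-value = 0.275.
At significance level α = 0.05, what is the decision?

Compare p-value to α:
0.275 ≥ 0.05
Decision: fail to reject H₀

Answer: fail to reject H₀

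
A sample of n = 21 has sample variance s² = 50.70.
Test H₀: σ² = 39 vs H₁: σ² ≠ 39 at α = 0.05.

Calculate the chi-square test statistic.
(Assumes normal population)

df = n - 1 = 20
χ² = (n-1)s²/σ₀² = 20×50.70/39 = 26.0000
Critical values: χ²_{0.975,20} = 9.591, χ²_{0.025,20} = 34.170
Rejection region: χ² < 9.591 or χ² > 34.170
Decision: fail to reject H₀

Answer: χ² = 26.0000, fail to reject H₀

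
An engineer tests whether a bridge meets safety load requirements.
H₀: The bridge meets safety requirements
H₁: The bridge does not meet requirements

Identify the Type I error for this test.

Type I error (α): Rejecting H₀ when H₀ is true
Type II error (β): Failing to reject H₀ when H₁ is true

Answer: Unnecessarily closing a safe bridge for repairs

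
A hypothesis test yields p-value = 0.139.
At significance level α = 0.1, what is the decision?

Answer: fail to reject H₀

Derivation:
Compare p-value to α:
0.139 ≥ 0.1
Decision: fail to reject H₀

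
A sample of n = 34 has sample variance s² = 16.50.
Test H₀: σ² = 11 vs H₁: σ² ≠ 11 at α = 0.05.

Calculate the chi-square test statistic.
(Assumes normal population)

df = n - 1 = 33
χ² = (n-1)s²/σ₀² = 33×16.50/11 = 49.5000
Critical values: χ²_{0.975,33} = 19.047, χ²_{0.025,33} = 50.725
Rejection region: χ² < 19.047 or χ² > 50.725
Decision: fail to reject H₀

Answer: χ² = 49.5000, fail to reject H₀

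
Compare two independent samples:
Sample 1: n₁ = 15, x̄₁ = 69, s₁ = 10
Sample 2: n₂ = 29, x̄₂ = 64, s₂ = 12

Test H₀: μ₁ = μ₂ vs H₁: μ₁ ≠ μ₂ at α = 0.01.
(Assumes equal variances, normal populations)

Pooled variance: s²_p = [14×10² + 28×12²]/(42) = 129.3333
s_p = 11.3725
SE = s_p×√(1/n₁ + 1/n₂) = 11.3725×√(1/15 + 1/29) = 3.6169
t = (x̄₁ - x̄₂)/SE = (69 - 64)/3.6169 = 1.3824
df = 42, t-critical = ±2.698
Decision: fail to reject H₀

Answer: t = 1.3824, fail to reject H₀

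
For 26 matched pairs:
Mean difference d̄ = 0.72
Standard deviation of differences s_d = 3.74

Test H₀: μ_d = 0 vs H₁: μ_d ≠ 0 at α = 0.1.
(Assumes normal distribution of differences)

df = n - 1 = 25
SE = s_d/√n = 3.74/√26 = 0.7335
t = d̄/SE = 0.72/0.7335 = 0.9816
Critical value: t_{0.05,25} = ±1.708
p-value ≈ 0.3357
Decision: fail to reject H₀

Answer: t = 0.9816, fail to reject H₀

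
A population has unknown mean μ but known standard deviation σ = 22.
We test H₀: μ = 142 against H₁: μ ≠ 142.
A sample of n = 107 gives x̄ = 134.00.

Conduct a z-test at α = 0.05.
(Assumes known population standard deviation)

Answer: z = -3.7615, reject H₀

Derivation:
Standard error: SE = σ/√n = 22/√107 = 2.1268
z-statistic: z = (x̄ - μ₀)/SE = (134.00 - 142)/2.1268 = -3.7615
Critical value: ±1.960
p-value = 0.0002
Decision: reject H₀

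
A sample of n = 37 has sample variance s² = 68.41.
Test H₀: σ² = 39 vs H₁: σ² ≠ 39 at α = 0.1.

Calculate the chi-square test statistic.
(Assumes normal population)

Answer: χ² = 63.1477, reject H₀

Derivation:
df = n - 1 = 36
χ² = (n-1)s²/σ₀² = 36×68.41/39 = 63.1477
Critical values: χ²_{0.95,36} = 23.269, χ²_{0.05,36} = 50.998
Rejection region: χ² < 23.269 or χ² > 50.998
Decision: reject H₀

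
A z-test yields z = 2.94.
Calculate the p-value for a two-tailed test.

Answer: p-value ≈ 0.0033

Derivation:
For z = 2.94:
p = 2×P(Z > |2.94|) = 2×(1 - Φ(2.94)) = 0.0033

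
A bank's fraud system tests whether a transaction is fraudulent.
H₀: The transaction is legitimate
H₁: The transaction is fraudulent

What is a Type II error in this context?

Type I error: rejecting H₀ when it is actually true (false positive).
Type II error: failing to reject H₀ when H₁ is actually true (false negative).

Answer: Allowing a fraudulent transaction to go through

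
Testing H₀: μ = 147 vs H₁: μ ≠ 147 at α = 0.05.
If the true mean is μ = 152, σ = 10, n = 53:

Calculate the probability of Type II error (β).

SE = σ/√n = 10/√53 = 1.3736
Critical values: μ₀ ± z_0.025×SE = 147 ± 1.960×1.3736
Acceptance region: (144.3077, 149.6923)
Under H₁ (μ = 152): z_high = (149.6923 - 152)/1.3736 = -1.6800, z_low = (144.3077 - 152)/1.3736 = -5.6001
β = P(not reject | H₁) = Φ(-1.6800) - Φ(-5.6001) ≈ 0.0465

Answer: β ≈ 0.0465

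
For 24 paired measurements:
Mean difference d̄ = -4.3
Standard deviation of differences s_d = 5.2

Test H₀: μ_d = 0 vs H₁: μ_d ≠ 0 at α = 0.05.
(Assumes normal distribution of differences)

Answer: t = -4.0513, reject H₀

Derivation:
df = n - 1 = 23
SE = s_d/√n = 5.2/√24 = 1.0614
t = d̄/SE = -4.3/1.0614 = -4.0513
Critical value: t_{0.025,23} = ±2.069
p-value ≈ 0.0005
Decision: reject H₀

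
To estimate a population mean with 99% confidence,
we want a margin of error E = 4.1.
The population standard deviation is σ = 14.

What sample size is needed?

Answer: n = 78

Derivation:
z_0.005 = 2.576
n = (z×σ/E)² = (2.576×14/4.1)²
n = 77.3713
Round up: n = 78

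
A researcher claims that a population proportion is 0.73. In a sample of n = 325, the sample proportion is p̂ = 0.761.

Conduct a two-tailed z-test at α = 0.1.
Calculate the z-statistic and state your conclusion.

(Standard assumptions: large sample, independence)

H₀: p = 0.73, H₁: p ≠ 0.73
Standard error: SE = √(p₀(1-p₀)/n) = √(0.73×0.27/325) = 0.024626
z-statistic: z = (p̂ - p₀)/SE = (0.761 - 0.73)/0.024626 = 1.2588
Critical value: z_0.05 = ±1.645
p-value = 0.2081
Decision: fail to reject H₀ at α = 0.1

Answer: z = 1.2588, fail to reject H₀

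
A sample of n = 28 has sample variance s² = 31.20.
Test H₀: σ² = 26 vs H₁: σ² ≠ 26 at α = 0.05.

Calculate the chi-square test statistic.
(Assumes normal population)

df = n - 1 = 27
χ² = (n-1)s²/σ₀² = 27×31.20/26 = 32.4000
Critical values: χ²_{0.975,27} = 14.573, χ²_{0.025,27} = 43.195
Rejection region: χ² < 14.573 or χ² > 43.195
Decision: fail to reject H₀

Answer: χ² = 32.4000, fail to reject H₀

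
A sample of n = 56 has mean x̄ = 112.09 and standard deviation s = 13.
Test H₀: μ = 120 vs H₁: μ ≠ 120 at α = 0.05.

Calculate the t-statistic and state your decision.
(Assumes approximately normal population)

Answer: t = -4.5533, reject H₀

Derivation:
df = n - 1 = 55
SE = s/√n = 13/√56 = 1.7372
t = (x̄ - μ₀)/SE = (112.09 - 120)/1.7372 = -4.5533
Critical value: t_{0.025,55} = ±2.004
p-value < 0.0001
Decision: reject H₀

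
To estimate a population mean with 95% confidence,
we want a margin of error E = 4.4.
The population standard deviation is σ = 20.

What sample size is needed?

z_0.025 = 1.960
n = (z×σ/E)² = (1.960×20/4.4)²
n = 79.3719
Round up: n = 80

Answer: n = 80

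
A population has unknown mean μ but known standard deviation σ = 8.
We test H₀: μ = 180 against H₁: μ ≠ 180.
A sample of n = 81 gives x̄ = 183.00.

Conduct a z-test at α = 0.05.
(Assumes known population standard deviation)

Standard error: SE = σ/√n = 8/√81 = 0.8889
z-statistic: z = (x̄ - μ₀)/SE = (183.00 - 180)/0.8889 = 3.3750
Critical value: ±1.960
p-value = 0.0007
Decision: reject H₀

Answer: z = 3.3750, reject H₀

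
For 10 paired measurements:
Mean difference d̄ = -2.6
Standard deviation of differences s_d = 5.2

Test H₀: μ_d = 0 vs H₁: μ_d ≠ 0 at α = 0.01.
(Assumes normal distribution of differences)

df = n - 1 = 9
SE = s_d/√n = 5.2/√10 = 1.6444
t = d̄/SE = -2.6/1.6444 = -1.5811
Critical value: t_{0.005,9} = ±3.250
p-value ≈ 0.1483
Decision: fail to reject H₀

Answer: t = -1.5811, fail to reject H₀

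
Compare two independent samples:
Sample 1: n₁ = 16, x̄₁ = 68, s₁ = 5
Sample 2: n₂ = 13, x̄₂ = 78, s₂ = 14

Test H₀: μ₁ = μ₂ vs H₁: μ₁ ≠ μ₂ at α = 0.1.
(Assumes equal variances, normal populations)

Pooled variance: s²_p = [15×5² + 12×14²]/(27) = 101.0000
s_p = 10.0499
SE = s_p×√(1/n₁ + 1/n₂) = 10.0499×√(1/16 + 1/13) = 3.7526
t = (x̄₁ - x̄₂)/SE = (68 - 78)/3.7526 = -2.6648
df = 27, t-critical = ±1.703
Decision: reject H₀

Answer: t = -2.6648, reject H₀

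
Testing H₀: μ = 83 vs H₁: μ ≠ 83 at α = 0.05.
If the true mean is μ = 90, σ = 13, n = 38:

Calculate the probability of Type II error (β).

SE = σ/√n = 13/√38 = 2.1089
Critical values: μ₀ ± z_0.025×SE = 83 ± 1.960×2.1089
Acceptance region: (78.8666, 87.1334)
Under H₁ (μ = 90): z_high = (87.1334 - 90)/2.1089 = -1.3593, z_low = (78.8666 - 90)/2.1089 = -5.2792
β = P(not reject | H₁) = Φ(-1.3593) - Φ(-5.2792) ≈ 0.0870

Answer: β ≈ 0.0870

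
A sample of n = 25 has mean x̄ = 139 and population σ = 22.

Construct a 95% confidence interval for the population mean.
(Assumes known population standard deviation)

Answer: (130.3760, 147.6240)

Derivation:
Confidence level: 95%, α = 0.05
z_0.025 = 1.960
SE = σ/√n = 22/√25 = 4.4000
Margin of error = 1.960 × 4.4000 = 8.6240
CI: x̄ ± margin = 139 ± 8.6240
CI: (130.3760, 147.6240)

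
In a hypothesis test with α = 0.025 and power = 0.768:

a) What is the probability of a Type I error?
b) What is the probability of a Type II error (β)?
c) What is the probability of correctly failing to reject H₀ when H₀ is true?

a) Type I error probability = α = 0.025
b) Power = P(reject H₀ | H₁ true) = 1 - β = 0.768, so Type II error probability = β = 1 - Power = 0.232
c) P(fail to reject H₀ | H₀ true) = 1 - α = 0.975

Answer: a) 0.025, b) 0.232, c) 0.975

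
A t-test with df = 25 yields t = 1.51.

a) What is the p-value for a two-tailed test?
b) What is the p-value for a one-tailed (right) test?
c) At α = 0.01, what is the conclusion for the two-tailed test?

Answer: a) 0.1436, b) 0.0718, c) fail to reject H₀

Derivation:
Using t-distribution with df = 25:
a) Two-tailed: p = 2×P(T > 1.51) = 0.1436
b) One-tailed: p = P(T > 1.51) = 0.0718
c) 0.1436 ≥ 0.01, fail to reject H₀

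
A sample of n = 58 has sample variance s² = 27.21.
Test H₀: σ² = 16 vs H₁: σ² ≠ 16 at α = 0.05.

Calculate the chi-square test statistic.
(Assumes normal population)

df = n - 1 = 57
χ² = (n-1)s²/σ₀² = 57×27.21/16 = 96.9356
Critical values: χ²_{0.975,57} = 38.027, χ²_{0.025,57} = 79.752
Rejection region: χ² < 38.027 or χ² > 79.752
Decision: reject H₀

Answer: χ² = 96.9356, reject H₀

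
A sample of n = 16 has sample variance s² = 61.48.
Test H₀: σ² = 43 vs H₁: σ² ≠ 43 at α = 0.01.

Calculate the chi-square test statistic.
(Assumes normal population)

Answer: χ² = 21.4465, fail to reject H₀

Derivation:
df = n - 1 = 15
χ² = (n-1)s²/σ₀² = 15×61.48/43 = 21.4465
Critical values: χ²_{0.995,15} = 4.601, χ²_{0.005,15} = 32.801
Rejection region: χ² < 4.601 or χ² > 32.801
Decision: fail to reject H₀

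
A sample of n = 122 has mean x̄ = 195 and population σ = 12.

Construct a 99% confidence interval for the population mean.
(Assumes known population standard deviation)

Confidence level: 99%, α = 0.01
z_0.005 = 2.576
SE = σ/√n = 12/√122 = 1.0864
Margin of error = 2.576 × 1.0864 = 2.7986
CI: x̄ ± margin = 195 ± 2.7986
CI: (192.2014, 197.7986)

Answer: (192.2014, 197.7986)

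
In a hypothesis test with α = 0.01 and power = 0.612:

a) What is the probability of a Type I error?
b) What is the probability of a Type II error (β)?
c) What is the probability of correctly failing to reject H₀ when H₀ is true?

a) Type I error probability = α = 0.01
b) Power = P(reject H₀ | H₁ true) = 1 - β = 0.612, so Type II error probability = β = 1 - Power = 0.388
c) P(fail to reject H₀ | H₀ true) = 1 - α = 0.99

Answer: a) 0.01, b) 0.388, c) 0.99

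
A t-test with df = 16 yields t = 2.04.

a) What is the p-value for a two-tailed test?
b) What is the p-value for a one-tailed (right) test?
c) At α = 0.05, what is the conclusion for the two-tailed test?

Using t-distribution with df = 16:
a) Two-tailed: p = 2×P(T > 2.04) = 0.0582
b) One-tailed: p = P(T > 2.04) = 0.0291
c) 0.0582 ≥ 0.05, fail to reject H₀

Answer: a) 0.0582, b) 0.0291, c) fail to reject H₀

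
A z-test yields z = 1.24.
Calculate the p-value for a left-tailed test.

For z = 1.24:
p = P(Z < 1.24) = Φ(1.24) = 0.8925

Answer: p-value ≈ 0.8925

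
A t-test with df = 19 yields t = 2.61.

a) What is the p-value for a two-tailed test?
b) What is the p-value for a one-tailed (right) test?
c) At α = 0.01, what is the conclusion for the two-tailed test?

Using t-distribution with df = 19:
a) Two-tailed: p = 2×P(T > 2.61) = 0.0172
b) One-tailed: p = P(T > 2.61) = 0.0086
c) 0.0172 ≥ 0.01, fail to reject H₀

Answer: a) 0.0172, b) 0.0086, c) fail to reject H₀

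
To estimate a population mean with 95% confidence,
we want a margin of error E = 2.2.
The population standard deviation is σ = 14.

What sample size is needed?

z_0.025 = 1.960
n = (z×σ/E)² = (1.960×14/2.2)²
n = 155.5689
Round up: n = 156

Answer: n = 156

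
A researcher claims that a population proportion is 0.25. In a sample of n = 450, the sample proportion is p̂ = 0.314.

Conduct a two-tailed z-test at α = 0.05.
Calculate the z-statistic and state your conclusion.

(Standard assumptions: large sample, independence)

H₀: p = 0.25, H₁: p ≠ 0.25
Standard error: SE = √(p₀(1-p₀)/n) = √(0.25×0.75/450) = 0.020412
z-statistic: z = (p̂ - p₀)/SE = (0.314 - 0.25)/0.020412 = 3.1354
Critical value: z_0.025 = ±1.960
p-value = 0.0017
Decision: reject H₀ at α = 0.05

Answer: z = 3.1354, reject H₀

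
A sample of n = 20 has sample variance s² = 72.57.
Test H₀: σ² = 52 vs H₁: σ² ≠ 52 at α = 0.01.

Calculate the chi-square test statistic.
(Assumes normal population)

df = n - 1 = 19
χ² = (n-1)s²/σ₀² = 19×72.57/52 = 26.5160
Critical values: χ²_{0.995,19} = 6.844, χ²_{0.005,19} = 38.582
Rejection region: χ² < 6.844 or χ² > 38.582
Decision: fail to reject H₀

Answer: χ² = 26.5160, fail to reject H₀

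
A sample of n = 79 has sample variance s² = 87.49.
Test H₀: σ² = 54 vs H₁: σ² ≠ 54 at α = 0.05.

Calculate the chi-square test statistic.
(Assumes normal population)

df = n - 1 = 78
χ² = (n-1)s²/σ₀² = 78×87.49/54 = 126.3744
Critical values: χ²_{0.975,78} = 55.466, χ²_{0.025,78} = 104.316
Rejection region: χ² < 55.466 or χ² > 104.316
Decision: reject H₀

Answer: χ² = 126.3744, reject H₀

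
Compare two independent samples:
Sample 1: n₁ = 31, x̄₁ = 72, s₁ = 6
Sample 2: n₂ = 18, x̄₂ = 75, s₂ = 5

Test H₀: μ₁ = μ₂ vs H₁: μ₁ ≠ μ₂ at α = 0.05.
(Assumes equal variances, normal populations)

Pooled variance: s²_p = [30×6² + 17×5²]/(47) = 32.0213
s_p = 5.6587
SE = s_p×√(1/n₁ + 1/n₂) = 5.6587×√(1/31 + 1/18) = 1.6769
t = (x̄₁ - x̄₂)/SE = (72 - 75)/1.6769 = -1.7890
df = 47, t-critical = ±2.012
Decision: fail to reject H₀

Answer: t = -1.7890, fail to reject H₀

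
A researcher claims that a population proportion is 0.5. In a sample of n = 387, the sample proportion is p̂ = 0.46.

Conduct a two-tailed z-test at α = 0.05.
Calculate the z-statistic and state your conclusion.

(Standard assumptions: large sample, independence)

H₀: p = 0.5, H₁: p ≠ 0.5
Standard error: SE = √(p₀(1-p₀)/n) = √(0.5×0.5/387) = 0.025416
z-statistic: z = (p̂ - p₀)/SE = (0.46 - 0.5)/0.025416 = -1.5738
Critical value: z_0.025 = ±1.960
p-value = 0.1155
Decision: fail to reject H₀ at α = 0.05

Answer: z = -1.5738, fail to reject H₀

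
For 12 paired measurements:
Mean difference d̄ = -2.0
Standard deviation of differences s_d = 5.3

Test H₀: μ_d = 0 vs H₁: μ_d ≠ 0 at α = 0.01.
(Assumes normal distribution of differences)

df = n - 1 = 11
SE = s_d/√n = 5.3/√12 = 1.5300
t = d̄/SE = -2.0/1.5300 = -1.3072
Critical value: t_{0.005,11} = ±3.106
p-value ≈ 0.2178
Decision: fail to reject H₀

Answer: t = -1.3072, fail to reject H₀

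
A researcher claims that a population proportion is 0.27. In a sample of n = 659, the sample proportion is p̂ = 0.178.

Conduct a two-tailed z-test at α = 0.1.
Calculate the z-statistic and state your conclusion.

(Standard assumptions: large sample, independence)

Answer: z = -5.3198, reject H₀

Derivation:
H₀: p = 0.27, H₁: p ≠ 0.27
Standard error: SE = √(p₀(1-p₀)/n) = √(0.27×0.73/659) = 0.017294
z-statistic: z = (p̂ - p₀)/SE = (0.178 - 0.27)/0.017294 = -5.3198
Critical value: z_0.05 = ±1.645
p-value < 0.0001
Decision: reject H₀ at α = 0.1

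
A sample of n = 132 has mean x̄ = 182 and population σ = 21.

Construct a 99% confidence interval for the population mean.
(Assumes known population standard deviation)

Answer: (177.2916, 186.7084)

Derivation:
Confidence level: 99%, α = 0.01
z_0.005 = 2.576
SE = σ/√n = 21/√132 = 1.8278
Margin of error = 2.576 × 1.8278 = 4.7084
CI: x̄ ± margin = 182 ± 4.7084
CI: (177.2916, 186.7084)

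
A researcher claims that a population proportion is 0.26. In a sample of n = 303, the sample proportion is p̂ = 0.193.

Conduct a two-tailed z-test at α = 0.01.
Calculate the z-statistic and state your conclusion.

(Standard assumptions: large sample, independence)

Answer: z = -2.6588, reject H₀

Derivation:
H₀: p = 0.26, H₁: p ≠ 0.26
Standard error: SE = √(p₀(1-p₀)/n) = √(0.26×0.74/303) = 0.025199
z-statistic: z = (p̂ - p₀)/SE = (0.193 - 0.26)/0.025199 = -2.6588
Critical value: z_0.005 = ±2.576
p-value = 0.0078
Decision: reject H₀ at α = 0.01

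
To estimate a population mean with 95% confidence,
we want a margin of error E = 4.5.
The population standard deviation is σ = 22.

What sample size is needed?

z_0.025 = 1.960
n = (z×σ/E)² = (1.960×22/4.5)²
n = 91.8190
Round up: n = 92

Answer: n = 92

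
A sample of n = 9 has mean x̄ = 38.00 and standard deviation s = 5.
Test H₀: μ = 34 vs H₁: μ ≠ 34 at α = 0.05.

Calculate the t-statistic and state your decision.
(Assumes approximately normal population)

Answer: t = 2.4000, reject H₀

Derivation:
df = n - 1 = 8
SE = s/√n = 5/√9 = 1.6667
t = (x̄ - μ₀)/SE = (38.00 - 34)/1.6667 = 2.4000
Critical value: t_{0.025,8} = ±2.306
p-value ≈ 0.0432
Decision: reject H₀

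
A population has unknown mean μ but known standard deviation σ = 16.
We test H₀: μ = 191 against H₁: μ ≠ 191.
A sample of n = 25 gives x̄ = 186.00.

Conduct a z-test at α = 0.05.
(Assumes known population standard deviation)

Answer: z = -1.5625, fail to reject H₀

Derivation:
Standard error: SE = σ/√n = 16/√25 = 3.2000
z-statistic: z = (x̄ - μ₀)/SE = (186.00 - 191)/3.2000 = -1.5625
Critical value: ±1.960
p-value = 0.1182
Decision: fail to reject H₀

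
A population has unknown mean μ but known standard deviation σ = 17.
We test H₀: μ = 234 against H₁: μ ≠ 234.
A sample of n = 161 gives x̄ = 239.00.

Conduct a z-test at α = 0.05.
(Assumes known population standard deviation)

Standard error: SE = σ/√n = 17/√161 = 1.3398
z-statistic: z = (x̄ - μ₀)/SE = (239.00 - 234)/1.3398 = 3.7319
Critical value: ±1.960
p-value = 0.0002
Decision: reject H₀

Answer: z = 3.7319, reject H₀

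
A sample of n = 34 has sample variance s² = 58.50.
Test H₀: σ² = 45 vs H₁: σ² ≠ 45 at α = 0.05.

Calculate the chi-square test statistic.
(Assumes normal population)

df = n - 1 = 33
χ² = (n-1)s²/σ₀² = 33×58.50/45 = 42.9000
Critical values: χ²_{0.975,33} = 19.047, χ²_{0.025,33} = 50.725
Rejection region: χ² < 19.047 or χ² > 50.725
Decision: fail to reject H₀

Answer: χ² = 42.9000, fail to reject H₀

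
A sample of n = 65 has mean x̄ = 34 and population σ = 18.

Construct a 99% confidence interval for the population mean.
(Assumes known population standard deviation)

Answer: (28.2488, 39.7512)

Derivation:
Confidence level: 99%, α = 0.01
z_0.005 = 2.576
SE = σ/√n = 18/√65 = 2.2326
Margin of error = 2.576 × 2.2326 = 5.7512
CI: x̄ ± margin = 34 ± 5.7512
CI: (28.2488, 39.7512)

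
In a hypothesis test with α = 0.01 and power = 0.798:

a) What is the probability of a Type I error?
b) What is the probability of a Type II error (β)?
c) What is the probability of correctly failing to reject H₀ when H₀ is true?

Answer: a) 0.01, b) 0.202, c) 0.99

Derivation:
a) Type I error probability = α = 0.01
b) Power = P(reject H₀ | H₁ true) = 1 - β = 0.798, so Type II error probability = β = 1 - Power = 0.202
c) P(fail to reject H₀ | H₀ true) = 1 - α = 0.99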